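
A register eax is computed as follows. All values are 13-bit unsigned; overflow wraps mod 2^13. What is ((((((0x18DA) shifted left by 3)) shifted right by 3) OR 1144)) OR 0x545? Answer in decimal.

0x18DA = 1100011011010
→ shifted left by 3 (mod 2^13) → 0011011010000 = 1744
→ shifted right by 3 → 0000011011010 = 218
1144 = 0010001111000
→ OR → 0010011111010 = 1274
0x545 = 0010101000101
→ OR → 0010111111111 = 1535

1535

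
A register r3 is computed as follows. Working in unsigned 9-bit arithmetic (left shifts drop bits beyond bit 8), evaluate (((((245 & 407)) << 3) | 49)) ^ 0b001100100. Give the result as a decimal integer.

245 = 011110101
407 = 110010111
→ & → 010010101 = 149
→ << 3 (mod 2^9) → 010101000 = 168
49 = 000110001
→ | → 010111001 = 185
0b001100100 = 001100100
→ ^ → 011011101 = 221

221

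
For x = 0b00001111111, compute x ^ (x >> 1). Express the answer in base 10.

64

x = 1111111 = 127
x>>1 = 0111111
XOR  = 1000000 = 64
(x ^ (x >> 1) gives the standard binary-reflected Gray code of x.)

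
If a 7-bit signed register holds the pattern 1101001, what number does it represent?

-23

pattern = 1101001 (MSB is 1 ⇒ negative)
Invert: 0010110, add 1 → 0010111 = 23, so the value is -23.
(Equivalently: 105 - 2^7 = 105 - 128 = -23.)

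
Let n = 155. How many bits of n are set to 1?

155 = 10011011
Count the 1s: 1 + 1 + 1 + 1 + 1 = 5

5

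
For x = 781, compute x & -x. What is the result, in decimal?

1

x = 1100001101 = 781
-x (two's complement) = …0011110011
AND   = 0000000001 = 1
(x & -x isolates the lowest set bit of x.)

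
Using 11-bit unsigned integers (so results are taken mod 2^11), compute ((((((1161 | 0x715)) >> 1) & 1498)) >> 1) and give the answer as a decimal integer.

229

1161 = 10010001001
0x715 = 11100010101
→ | → 11110011101 = 1949
→ >> 1 → 01111001110 = 974
1498 = 10111011010
→ & → 00111001010 = 458
→ >> 1 → 00011100101 = 229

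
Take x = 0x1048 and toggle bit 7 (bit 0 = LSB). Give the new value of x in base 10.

4296

x = 0001000001001000
bit 7 is currently 0; toggle it via x ^ (1 << 7) = x ^ 128
→ 0001000011001000 = 4296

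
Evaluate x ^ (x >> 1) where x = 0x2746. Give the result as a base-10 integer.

13541

x = 10011101000110 = 10054
x>>1 = 01001110100011
XOR  = 11010011100101 = 13541
(x ^ (x >> 1) gives the standard binary-reflected Gray code of x.)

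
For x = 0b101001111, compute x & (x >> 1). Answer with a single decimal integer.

7

x = 101001111 = 335
x>>1 = 010100111
AND  = 000000111 = 7
(x & (x >> 1) has a 1 wherever x has two consecutive 1 bits.)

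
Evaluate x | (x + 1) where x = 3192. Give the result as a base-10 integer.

3193

x = 110001111000 = 3192
x + 1 = 110001111001
OR    = 110001111001 = 3193
(x | (x + 1) sets the lowest cleared bit.)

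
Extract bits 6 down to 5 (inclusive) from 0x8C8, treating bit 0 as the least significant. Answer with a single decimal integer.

v = 100011001000
Shift right by 5: 1000110
Mask low 2 bits: 10 = 2

2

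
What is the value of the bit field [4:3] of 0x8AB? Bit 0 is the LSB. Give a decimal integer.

v = 0100010101011
Shift right by 3: 0100010101
Mask low 2 bits: 01 = 1

1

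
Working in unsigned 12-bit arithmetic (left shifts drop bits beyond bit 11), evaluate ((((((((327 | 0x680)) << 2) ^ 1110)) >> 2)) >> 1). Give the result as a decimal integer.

361

327 = 000101000111
0x680 = 011010000000
→ | → 011111000111 = 1991
→ << 2 (mod 2^12) → 111100011100 = 3868
1110 = 010001010110
→ ^ → 101101001010 = 2890
→ >> 2 → 001011010010 = 722
→ >> 1 → 000101101001 = 361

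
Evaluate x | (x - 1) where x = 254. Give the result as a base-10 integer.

255

x = 11111110 = 254
x - 1 = 11111101
OR    = 11111111 = 255
(x | (x - 1) sets all bits below the lowest set bit.)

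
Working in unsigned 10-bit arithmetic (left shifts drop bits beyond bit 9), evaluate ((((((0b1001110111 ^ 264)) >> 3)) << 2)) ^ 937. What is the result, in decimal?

0b1001110111 = 1001110111
264 = 0100001000
→ ^ → 1101111111 = 895
→ >> 3 → 0001101111 = 111
→ << 2 (mod 2^10) → 0110111100 = 444
937 = 1110101001
→ ^ → 1000010101 = 533

533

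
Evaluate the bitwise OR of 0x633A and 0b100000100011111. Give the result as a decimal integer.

25407

0x633A = 110001100111010
b = 100000100011111
 OR → 110001100111111 = 25407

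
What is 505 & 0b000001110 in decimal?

505 = 111111001
b = 000001110
AND → 000001000 = 8

8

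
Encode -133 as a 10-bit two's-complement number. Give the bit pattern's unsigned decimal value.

133 in 10 bits: 0010000101
Invert: 1101111010
Add 1:  1101111011 = 891
(Check: 2^10 - 133 = 1024 - 133 = 891.)

891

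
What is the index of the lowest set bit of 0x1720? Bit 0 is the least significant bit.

0x1720 = 1011100100000
Trailing zeros: 5, so the lowest set bit is bit 5 (value 32).

5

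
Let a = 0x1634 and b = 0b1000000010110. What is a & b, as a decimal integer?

0x1634 = 1011000110100
b = 1000000010110
AND → 1000000010100 = 4116

4116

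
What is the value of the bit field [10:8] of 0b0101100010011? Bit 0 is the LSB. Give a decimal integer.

v = 0101100010011
Shift right by 8: 01011
Mask low 3 bits: 011 = 3

3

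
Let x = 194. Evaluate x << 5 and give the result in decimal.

6208

194 = 0000011000010
shift left by 5 → 1100001000000 = 6208
(equivalently, 194 × 2^5 = 194 × 32)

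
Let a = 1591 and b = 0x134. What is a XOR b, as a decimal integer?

1795

1591 = 11000110111
0x134 = 00100110100
XOR → 11100000011 = 1795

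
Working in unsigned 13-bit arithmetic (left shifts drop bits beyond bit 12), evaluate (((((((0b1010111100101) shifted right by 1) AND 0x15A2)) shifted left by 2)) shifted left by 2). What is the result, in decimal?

2592

0b1010111100101 = 1010111100101
→ shifted right by 1 → 0101011110010 = 2802
0x15A2 = 1010110100010
→ AND → 0000010100010 = 162
→ shifted left by 2 (mod 2^13) → 0001010001000 = 648
→ shifted left by 2 (mod 2^13) → 0101000100000 = 2592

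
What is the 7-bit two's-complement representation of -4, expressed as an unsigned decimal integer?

4 in 7 bits: 0000100
Invert: 1111011
Add 1:  1111100 = 124
(Check: 2^7 - 4 = 128 - 4 = 124.)

124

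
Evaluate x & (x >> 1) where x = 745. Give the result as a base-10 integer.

96

x = 1011101001 = 745
x>>1 = 0101110100
AND  = 0001100000 = 96
(x & (x >> 1) has a 1 wherever x has two consecutive 1 bits.)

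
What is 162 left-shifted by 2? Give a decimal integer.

648

162 = 0010100010
shift left by 2 → 1010001000 = 648
(equivalently, 162 × 2^2 = 162 × 4)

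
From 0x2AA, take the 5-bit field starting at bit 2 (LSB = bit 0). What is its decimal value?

10

v = 001010101010
Shift right by 2: 0010101010
Mask low 5 bits: 01010 = 10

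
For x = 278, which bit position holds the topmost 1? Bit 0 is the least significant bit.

8

278 = 100010110
The topmost 1 is at position 8 (since 2^8 = 256 ≤ 278 < 512).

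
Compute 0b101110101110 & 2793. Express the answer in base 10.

2728

a = 101110101110
2793 = 101011101001
AND → 101010101000 = 2728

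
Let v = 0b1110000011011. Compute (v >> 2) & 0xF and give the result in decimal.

6

v = 1110000011011
Shift right by 2: 11100000110
Mask low 4 bits: 0110 = 6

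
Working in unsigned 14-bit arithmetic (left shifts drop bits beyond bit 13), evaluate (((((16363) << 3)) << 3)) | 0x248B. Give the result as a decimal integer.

16075

16363 = 11111111101011
→ << 3 (mod 2^14) → 11111101011000 = 16216
→ << 3 (mod 2^14) → 11101011000000 = 15040
0x248B = 10010010001011
→ | → 11111011001011 = 16075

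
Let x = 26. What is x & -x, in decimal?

x = 11010 = 26
-x (two's complement) = …00110
AND   = 00010 = 2
(x & -x isolates the lowest set bit of x.)

2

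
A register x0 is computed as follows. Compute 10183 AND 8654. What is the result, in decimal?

8646

10183 = 10011111000111
8654 = 10000111001110
AND → 10000111000110 = 8646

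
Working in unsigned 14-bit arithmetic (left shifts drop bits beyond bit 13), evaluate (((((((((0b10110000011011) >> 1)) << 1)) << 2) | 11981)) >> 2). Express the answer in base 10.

0b10110000011011 = 10110000011011
→ >> 1 → 01011000001101 = 5645
→ << 1 (mod 2^14) → 10110000011010 = 11290
→ << 2 (mod 2^14) → 11000001101000 = 12392
11981 = 10111011001101
→ | → 11111011101101 = 16109
→ >> 2 → 00111110111011 = 4027

4027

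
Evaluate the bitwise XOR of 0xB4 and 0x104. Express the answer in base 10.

432

0xB4 = 010110100
0x104 = 100000100
XOR → 110110000 = 432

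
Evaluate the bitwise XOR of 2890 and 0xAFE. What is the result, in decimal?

436

2890 = 101101001010
0xAFE = 101011111110
XOR → 000110110100 = 436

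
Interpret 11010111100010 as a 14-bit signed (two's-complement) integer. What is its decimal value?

-2590

pattern = 11010111100010 (MSB is 1 ⇒ negative)
Invert: 00101000011101, add 1 → 00101000011110 = 2590, so the value is -2590.
(Equivalently: 13794 - 2^14 = 13794 - 16384 = -2590.)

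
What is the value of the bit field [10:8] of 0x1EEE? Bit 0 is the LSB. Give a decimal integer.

6

v = 0001111011101110
Shift right by 8: 00011110
Mask low 3 bits: 110 = 6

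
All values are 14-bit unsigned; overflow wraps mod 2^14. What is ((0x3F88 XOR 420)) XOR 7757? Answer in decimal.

8289

0x3F88 = 11111110001000
420 = 00000110100100
→ XOR → 11111000101100 = 15916
7757 = 01111001001101
→ XOR → 10000001100001 = 8289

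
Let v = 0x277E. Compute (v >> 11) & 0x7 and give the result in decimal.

v = 10011101111110
Shift right by 11: 100
Mask low 3 bits: 100 = 4

4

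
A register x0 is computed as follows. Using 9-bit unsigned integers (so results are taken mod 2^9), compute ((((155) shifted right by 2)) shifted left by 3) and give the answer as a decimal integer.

155 = 010011011
→ shifted right by 2 → 000100110 = 38
→ shifted left by 3 (mod 2^9) → 100110000 = 304

304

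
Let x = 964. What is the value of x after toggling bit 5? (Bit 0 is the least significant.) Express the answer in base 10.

x = 1111000100
bit 5 is currently 0; toggle it via x ^ (1 << 5) = x ^ 32
→ 1111100100 = 996

996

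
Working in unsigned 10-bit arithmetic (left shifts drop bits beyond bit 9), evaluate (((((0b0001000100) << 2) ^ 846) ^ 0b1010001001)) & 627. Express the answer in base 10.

0b0001000100 = 0001000100
→ << 2 (mod 2^10) → 0100010000 = 272
846 = 1101001110
→ ^ → 1001011110 = 606
0b1010001001 = 1010001001
→ ^ → 0011010111 = 215
627 = 1001110011
→ & → 0001010011 = 83

83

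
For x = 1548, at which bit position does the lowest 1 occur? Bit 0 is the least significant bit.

1548 = 11000001100
Trailing zeros: 2, so the lowest set bit is bit 2 (value 4).

2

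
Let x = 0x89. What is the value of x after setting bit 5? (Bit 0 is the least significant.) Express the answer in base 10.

169

x = 0010001001
bit 5 is currently 0; set it via x | (1 << 5) = x | 32
→ 0010101001 = 169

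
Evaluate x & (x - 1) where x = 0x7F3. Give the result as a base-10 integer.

2034

x = 11111110011 = 2035
x - 1 = 11111110010
AND   = 11111110010 = 2034
(x & (x - 1) clears the lowest set bit of x.)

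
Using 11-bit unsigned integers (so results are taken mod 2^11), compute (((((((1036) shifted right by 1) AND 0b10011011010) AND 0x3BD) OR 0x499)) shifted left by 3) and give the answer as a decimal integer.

1224

1036 = 10000001100
→ shifted right by 1 → 01000000110 = 518
0b10011011010 = 10011011010
→ AND → 00000000010 = 2
0x3BD = 01110111101
→ AND → 00000000000 = 0
0x499 = 10010011001
→ OR → 10010011001 = 1177
→ shifted left by 3 (mod 2^11) → 10011001000 = 1224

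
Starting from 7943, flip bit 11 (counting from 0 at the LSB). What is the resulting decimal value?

5895

x = 1111100000111
bit 11 is currently 1; toggle it via x ^ (1 << 11) = x ^ 2048
→ 1011100000111 = 5895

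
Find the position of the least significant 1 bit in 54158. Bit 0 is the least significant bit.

54158 = 1101001110001110
Trailing zeros: 1, so the lowest set bit is bit 1 (value 2).

1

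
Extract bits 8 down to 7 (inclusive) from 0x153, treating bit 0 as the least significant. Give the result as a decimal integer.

2

v = 0000000101010011
Shift right by 7: 000000010
Mask low 2 bits: 10 = 2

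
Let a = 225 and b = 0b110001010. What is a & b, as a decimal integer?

225 = 011100001
b = 110001010
AND → 010000000 = 128

128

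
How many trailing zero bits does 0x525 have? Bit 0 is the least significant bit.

0

0x525 = 10100100101
Trailing zeros: 0, so the lowest set bit is bit 0 (value 1).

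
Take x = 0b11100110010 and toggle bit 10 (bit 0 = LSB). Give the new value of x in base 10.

818

x = 11100110010
bit 10 is currently 1; toggle it via x ^ (1 << 10) = x ^ 1024
→ 01100110010 = 818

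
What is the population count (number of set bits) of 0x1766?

0x1766 = 1011101100110
Count the 1s: 1 + 1 + 1 + 1 + 1 + 1 + 1 + 1 = 8

8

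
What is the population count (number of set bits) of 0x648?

0x648 = 11001001000
Count the 1s: 1 + 1 + 1 + 1 = 4

4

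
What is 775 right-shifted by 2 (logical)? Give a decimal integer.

775 = 1100000111
shift right by 2 → 0011000001 = 193
(equivalently, floor(775 / 4))

193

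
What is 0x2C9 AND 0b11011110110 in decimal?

704

0x2C9 = 01011001001
b = 11011110110
AND → 01011000000 = 704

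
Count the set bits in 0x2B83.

0x2B83 = 10101110000011
Count the 1s: 1 + 1 + 1 + 1 + 1 + 1 + 1 = 7

7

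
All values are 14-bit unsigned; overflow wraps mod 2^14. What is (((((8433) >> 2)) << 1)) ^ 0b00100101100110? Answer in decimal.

8433 = 10000011110001
→ >> 2 → 00100000111100 = 2108
→ << 1 (mod 2^14) → 01000001111000 = 4216
0b00100101100110 = 00100101100110
→ ^ → 01100100011110 = 6430

6430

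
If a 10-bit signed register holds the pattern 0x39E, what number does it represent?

-98

pattern = 1110011110 (MSB is 1 ⇒ negative)
Invert: 0001100001, add 1 → 0001100010 = 98, so the value is -98.
(Equivalently: 926 - 2^10 = 926 - 1024 = -98.)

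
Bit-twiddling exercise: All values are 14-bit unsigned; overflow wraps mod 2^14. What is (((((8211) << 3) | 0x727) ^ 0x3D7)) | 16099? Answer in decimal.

8211 = 10000000010011
→ << 3 (mod 2^14) → 00000010011000 = 152
0x727 = 00011100100111
→ | → 00011110111111 = 1983
0x3D7 = 00001111010111
→ ^ → 00010001101000 = 1128
16099 = 11111011100011
→ | → 11111011101011 = 16107

16107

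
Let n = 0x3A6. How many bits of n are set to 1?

6

0x3A6 = 1110100110
Count the 1s: 1 + 1 + 1 + 1 + 1 + 1 = 6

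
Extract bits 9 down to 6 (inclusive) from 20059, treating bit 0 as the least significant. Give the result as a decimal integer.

9

v = 0100111001011011
Shift right by 6: 0100111001
Mask low 4 bits: 1001 = 9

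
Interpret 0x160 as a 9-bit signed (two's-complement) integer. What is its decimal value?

pattern = 101100000 (MSB is 1 ⇒ negative)
Invert: 010011111, add 1 → 010100000 = 160, so the value is -160.
(Equivalently: 352 - 2^9 = 352 - 512 = -160.)

-160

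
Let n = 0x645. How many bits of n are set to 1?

5

0x645 = 11001000101
Count the 1s: 1 + 1 + 1 + 1 + 1 = 5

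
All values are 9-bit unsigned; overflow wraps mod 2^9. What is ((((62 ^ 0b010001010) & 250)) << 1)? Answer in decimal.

62 = 000111110
0b010001010 = 010001010
→ ^ → 010110100 = 180
250 = 011111010
→ & → 010110000 = 176
→ << 1 (mod 2^9) → 101100000 = 352

352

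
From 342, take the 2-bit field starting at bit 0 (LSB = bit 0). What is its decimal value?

2

v = 0000101010110
Shift right by 0: 0000101010110
Mask low 2 bits: 10 = 2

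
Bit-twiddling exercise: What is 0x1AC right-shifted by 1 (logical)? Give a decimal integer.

214

0x1AC = 110101100
shift right by 1 → 011010110 = 214
(equivalently, floor(428 / 2))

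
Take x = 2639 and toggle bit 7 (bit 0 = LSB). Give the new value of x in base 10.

x = 101001001111
bit 7 is currently 0; toggle it via x ^ (1 << 7) = x ^ 128
→ 101011001111 = 2767

2767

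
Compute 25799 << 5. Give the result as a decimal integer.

25799 = 00000110010011000111
shift left by 5 → 11001001100011100000 = 825568
(equivalently, 25799 × 2^5 = 25799 × 32)

825568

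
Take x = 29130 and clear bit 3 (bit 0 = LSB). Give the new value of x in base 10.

x = 0111000111001010
bit 3 is currently 1; clear it via x & ~(1 << 3) = x & ~8
→ 0111000111000010 = 29122

29122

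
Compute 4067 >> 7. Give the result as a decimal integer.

4067 = 111111100011
shift right by 7 → 000000011111 = 31
(equivalently, floor(4067 / 128))

31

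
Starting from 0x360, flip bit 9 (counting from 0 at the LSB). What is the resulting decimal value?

x = 01101100000
bit 9 is currently 1; toggle it via x ^ (1 << 9) = x ^ 512
→ 00101100000 = 352

352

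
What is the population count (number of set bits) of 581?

581 = 1001000101
Count the 1s: 1 + 1 + 1 + 1 = 4

4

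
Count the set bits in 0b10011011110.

7

n = 10011011110
Count the 1s: 1 + 1 + 1 + 1 + 1 + 1 + 1 = 7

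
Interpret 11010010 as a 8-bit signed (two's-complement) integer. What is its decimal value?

pattern = 11010010 (MSB is 1 ⇒ negative)
Invert: 00101101, add 1 → 00101110 = 46, so the value is -46.
(Equivalently: 210 - 2^8 = 210 - 256 = -46.)

-46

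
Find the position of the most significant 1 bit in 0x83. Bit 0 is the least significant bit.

7

0x83 = 10000011
The topmost 1 is at position 7 (since 2^7 = 128 ≤ 131 < 256).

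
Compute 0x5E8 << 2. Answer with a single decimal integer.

6048

0x5E8 = 0010111101000
shift left by 2 → 1011110100000 = 6048
(equivalently, 1512 × 2^2 = 1512 × 4)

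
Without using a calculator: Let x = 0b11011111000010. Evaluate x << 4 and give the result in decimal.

228384

x = 000011011111000010
shift left by 4 → 110111110000100000 = 228384
(equivalently, 14274 × 2^4 = 14274 × 16)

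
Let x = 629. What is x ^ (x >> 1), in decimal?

x = 1001110101 = 629
x>>1 = 0100111010
XOR  = 1101001111 = 847
(x ^ (x >> 1) gives the standard binary-reflected Gray code of x.)

847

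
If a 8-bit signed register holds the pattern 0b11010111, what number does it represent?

-41

pattern = 11010111 (MSB is 1 ⇒ negative)
Invert: 00101000, add 1 → 00101001 = 41, so the value is -41.
(Equivalently: 215 - 2^8 = 215 - 256 = -41.)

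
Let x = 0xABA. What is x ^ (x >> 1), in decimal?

x = 101010111010 = 2746
x>>1 = 010101011101
XOR  = 111111100111 = 4071
(x ^ (x >> 1) gives the standard binary-reflected Gray code of x.)

4071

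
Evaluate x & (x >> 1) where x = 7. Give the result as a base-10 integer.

x = 111 = 7
x>>1 = 011
AND  = 011 = 3
(x & (x >> 1) has a 1 wherever x has two consecutive 1 bits.)

3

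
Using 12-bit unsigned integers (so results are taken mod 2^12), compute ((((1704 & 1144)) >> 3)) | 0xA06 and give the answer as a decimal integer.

2695

1704 = 011010101000
1144 = 010001111000
→ & → 010000101000 = 1064
→ >> 3 → 000010000101 = 133
0xA06 = 101000000110
→ | → 101010000111 = 2695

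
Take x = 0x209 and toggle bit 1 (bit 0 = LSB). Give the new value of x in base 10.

x = 01000001001
bit 1 is currently 0; toggle it via x ^ (1 << 1) = x ^ 2
→ 01000001011 = 523

523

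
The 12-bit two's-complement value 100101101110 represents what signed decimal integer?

-1682

pattern = 100101101110 (MSB is 1 ⇒ negative)
Invert: 011010010001, add 1 → 011010010010 = 1682, so the value is -1682.
(Equivalently: 2414 - 2^12 = 2414 - 4096 = -1682.)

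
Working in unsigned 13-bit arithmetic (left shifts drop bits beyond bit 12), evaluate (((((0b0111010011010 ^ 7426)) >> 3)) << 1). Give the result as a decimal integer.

1254

0b0111010011010 = 0111010011010
7426 = 1110100000010
→ ^ → 1001110011000 = 5016
→ >> 3 → 0001001110011 = 627
→ << 1 (mod 2^13) → 0010011100110 = 1254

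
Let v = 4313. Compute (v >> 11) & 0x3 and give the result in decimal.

v = 001000011011001
Shift right by 11: 0010
Mask low 2 bits: 10 = 2

2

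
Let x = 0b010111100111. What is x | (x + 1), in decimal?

x = 10111100111 = 1511
x + 1 = 10111101000
OR    = 10111101111 = 1519
(x | (x + 1) sets the lowest cleared bit.)

1519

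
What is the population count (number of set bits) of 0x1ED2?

8

0x1ED2 = 1111011010010
Count the 1s: 1 + 1 + 1 + 1 + 1 + 1 + 1 + 1 = 8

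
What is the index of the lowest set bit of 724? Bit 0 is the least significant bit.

2

724 = 1011010100
Trailing zeros: 2, so the lowest set bit is bit 2 (value 4).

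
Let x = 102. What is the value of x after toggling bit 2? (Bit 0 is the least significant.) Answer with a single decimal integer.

98

x = 01100110
bit 2 is currently 1; toggle it via x ^ (1 << 2) = x ^ 4
→ 01100010 = 98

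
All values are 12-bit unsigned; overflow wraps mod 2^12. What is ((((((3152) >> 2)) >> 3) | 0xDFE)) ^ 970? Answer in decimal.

3636

3152 = 110001010000
→ >> 2 → 001100010100 = 788
→ >> 3 → 000001100010 = 98
0xDFE = 110111111110
→ | → 110111111110 = 3582
970 = 001111001010
→ ^ → 111000110100 = 3636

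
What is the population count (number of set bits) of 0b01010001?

3

n = 1010001
Count the 1s: 1 + 1 + 1 = 3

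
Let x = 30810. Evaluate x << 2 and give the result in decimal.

123240

30810 = 00111100001011010
shift left by 2 → 11110000101101000 = 123240
(equivalently, 30810 × 2^2 = 30810 × 4)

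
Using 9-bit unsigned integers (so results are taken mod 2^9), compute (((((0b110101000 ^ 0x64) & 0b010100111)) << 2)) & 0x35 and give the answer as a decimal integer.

0b110101000 = 110101000
0x64 = 001100100
→ ^ → 111001100 = 460
0b010100111 = 010100111
→ & → 010000100 = 132
→ << 2 (mod 2^9) → 000010000 = 16
0x35 = 000110101
→ & → 000010000 = 16

16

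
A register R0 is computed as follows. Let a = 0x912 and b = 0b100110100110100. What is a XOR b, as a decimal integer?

0x912 = 000100100010010
b = 100110100110100
XOR → 100010000100110 = 17446

17446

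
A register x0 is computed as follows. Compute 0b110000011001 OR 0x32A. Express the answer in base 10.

a = 110000011001
0x32A = 001100101010
 OR → 111100111011 = 3899

3899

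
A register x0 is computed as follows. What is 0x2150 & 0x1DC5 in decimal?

320

0x2150 = 10000101010000
0x1DC5 = 01110111000101
AND → 00000101000000 = 320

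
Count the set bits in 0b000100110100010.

5

n = 100110100010
Count the 1s: 1 + 1 + 1 + 1 + 1 = 5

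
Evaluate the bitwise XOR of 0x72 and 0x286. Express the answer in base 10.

756

0x72 = 0001110010
0x286 = 1010000110
XOR → 1011110100 = 756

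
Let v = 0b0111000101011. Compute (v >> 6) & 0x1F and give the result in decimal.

24

v = 0111000101011
Shift right by 6: 0111000
Mask low 5 bits: 11000 = 24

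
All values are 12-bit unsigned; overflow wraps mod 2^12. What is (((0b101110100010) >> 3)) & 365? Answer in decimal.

356

0b101110100010 = 101110100010
→ >> 3 → 000101110100 = 372
365 = 000101101101
→ & → 000101100100 = 356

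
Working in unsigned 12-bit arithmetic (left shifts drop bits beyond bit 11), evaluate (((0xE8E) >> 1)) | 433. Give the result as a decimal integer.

2039

0xE8E = 111010001110
→ >> 1 → 011101000111 = 1863
433 = 000110110001
→ | → 011111110111 = 2039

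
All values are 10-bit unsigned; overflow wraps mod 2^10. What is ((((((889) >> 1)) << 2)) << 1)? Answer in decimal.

889 = 1101111001
→ >> 1 → 0110111100 = 444
→ << 2 (mod 2^10) → 1011110000 = 752
→ << 1 (mod 2^10) → 0111100000 = 480

480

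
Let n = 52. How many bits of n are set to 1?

3

52 = 110100
Count the 1s: 1 + 1 + 1 = 3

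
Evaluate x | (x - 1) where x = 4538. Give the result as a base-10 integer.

4539

x = 1000110111010 = 4538
x - 1 = 1000110111001
OR    = 1000110111011 = 4539
(x | (x - 1) sets all bits below the lowest set bit.)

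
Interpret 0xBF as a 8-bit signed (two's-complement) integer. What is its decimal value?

-65

pattern = 10111111 (MSB is 1 ⇒ negative)
Invert: 01000000, add 1 → 01000001 = 65, so the value is -65.
(Equivalently: 191 - 2^8 = 191 - 256 = -65.)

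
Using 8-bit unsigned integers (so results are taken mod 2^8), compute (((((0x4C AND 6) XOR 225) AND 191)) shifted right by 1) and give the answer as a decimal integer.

82

0x4C = 01001100
6 = 00000110
→ AND → 00000100 = 4
225 = 11100001
→ XOR → 11100101 = 229
191 = 10111111
→ AND → 10100101 = 165
→ shifted right by 1 → 01010010 = 82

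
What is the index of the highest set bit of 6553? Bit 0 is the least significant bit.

6553 = 1100110011001
The topmost 1 is at position 12 (since 2^12 = 4096 ≤ 6553 < 8192).

12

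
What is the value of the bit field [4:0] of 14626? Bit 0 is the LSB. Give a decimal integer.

2

v = 11100100100010
Shift right by 0: 11100100100010
Mask low 5 bits: 00010 = 2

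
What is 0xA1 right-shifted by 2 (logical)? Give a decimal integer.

40

0xA1 = 10100001
shift right by 2 → 00101000 = 40
(equivalently, floor(161 / 4))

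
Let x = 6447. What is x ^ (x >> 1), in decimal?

5560

x = 1100100101111 = 6447
x>>1 = 0110010010111
XOR  = 1010110111000 = 5560
(x ^ (x >> 1) gives the standard binary-reflected Gray code of x.)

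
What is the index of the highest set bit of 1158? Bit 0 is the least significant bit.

10

1158 = 10010000110
The topmost 1 is at position 10 (since 2^10 = 1024 ≤ 1158 < 2048).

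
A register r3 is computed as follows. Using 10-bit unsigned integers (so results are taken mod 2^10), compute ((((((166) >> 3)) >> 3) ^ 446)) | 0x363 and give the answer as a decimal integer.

1023

166 = 0010100110
→ >> 3 → 0000010100 = 20
→ >> 3 → 0000000010 = 2
446 = 0110111110
→ ^ → 0110111100 = 444
0x363 = 1101100011
→ | → 1111111111 = 1023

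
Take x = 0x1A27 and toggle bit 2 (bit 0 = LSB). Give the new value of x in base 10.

6691

x = 01101000100111
bit 2 is currently 1; toggle it via x ^ (1 << 2) = x ^ 4
→ 01101000100011 = 6691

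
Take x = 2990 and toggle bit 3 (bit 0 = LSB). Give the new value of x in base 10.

2982

x = 101110101110
bit 3 is currently 1; toggle it via x ^ (1 << 3) = x ^ 8
→ 101110100110 = 2982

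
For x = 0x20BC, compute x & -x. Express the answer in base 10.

x = 10000010111100 = 8380
-x (two's complement) = …01111101000100
AND   = 00000000000100 = 4
(x & -x isolates the lowest set bit of x.)

4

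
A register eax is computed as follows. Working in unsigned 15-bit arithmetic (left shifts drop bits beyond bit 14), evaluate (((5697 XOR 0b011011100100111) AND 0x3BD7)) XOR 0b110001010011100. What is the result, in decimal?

17370

5697 = 001011001000001
0b011011100100111 = 011011100100111
→ XOR → 010000101100110 = 8550
0x3BD7 = 011101111010111
→ AND → 010000101000110 = 8518
0b110001010011100 = 110001010011100
→ XOR → 100001111011010 = 17370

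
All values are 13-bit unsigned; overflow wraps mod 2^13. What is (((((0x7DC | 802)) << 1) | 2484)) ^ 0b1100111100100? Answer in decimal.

5656

0x7DC = 0011111011100
802 = 0001100100010
→ | → 0011111111110 = 2046
→ << 1 (mod 2^13) → 0111111111100 = 4092
2484 = 0100110110100
→ | → 0111111111100 = 4092
0b1100111100100 = 1100111100100
→ ^ → 1011000011000 = 5656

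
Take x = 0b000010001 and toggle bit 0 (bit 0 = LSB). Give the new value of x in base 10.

16

x = 000010001
bit 0 is currently 1; toggle it via x ^ (1 << 0) = x ^ 1
→ 000010000 = 16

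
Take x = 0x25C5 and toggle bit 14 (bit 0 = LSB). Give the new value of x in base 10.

x = 0010010111000101
bit 14 is currently 0; toggle it via x ^ (1 << 14) = x ^ 16384
→ 0110010111000101 = 26053

26053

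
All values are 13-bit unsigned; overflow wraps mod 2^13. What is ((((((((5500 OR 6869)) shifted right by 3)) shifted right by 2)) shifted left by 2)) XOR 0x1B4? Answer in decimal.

5500 = 1010101111100
6869 = 1101011010101
→ OR → 1111111111101 = 8189
→ shifted right by 3 → 0001111111111 = 1023
→ shifted right by 2 → 0000011111111 = 255
→ shifted left by 2 (mod 2^13) → 0001111111100 = 1020
0x1B4 = 0000110110100
→ XOR → 0001001001000 = 584

584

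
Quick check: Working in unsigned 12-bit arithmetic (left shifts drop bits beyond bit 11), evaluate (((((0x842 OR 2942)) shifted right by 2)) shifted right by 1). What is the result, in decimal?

367

0x842 = 100001000010
2942 = 101101111110
→ OR → 101101111110 = 2942
→ shifted right by 2 → 001011011111 = 735
→ shifted right by 1 → 000101101111 = 367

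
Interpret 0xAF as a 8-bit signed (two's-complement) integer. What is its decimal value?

pattern = 10101111 (MSB is 1 ⇒ negative)
Invert: 01010000, add 1 → 01010001 = 81, so the value is -81.
(Equivalently: 175 - 2^8 = 175 - 256 = -81.)

-81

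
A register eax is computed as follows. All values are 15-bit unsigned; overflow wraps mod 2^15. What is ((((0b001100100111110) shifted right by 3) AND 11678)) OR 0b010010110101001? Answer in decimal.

9647

0b001100100111110 = 001100100111110
→ shifted right by 3 → 000001100100111 = 807
11678 = 010110110011110
→ AND → 000000100000110 = 262
0b010010110101001 = 010010110101001
→ OR → 010010110101111 = 9647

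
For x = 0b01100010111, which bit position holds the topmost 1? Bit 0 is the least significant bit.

9

0b01100010111 = 1100010111
The topmost 1 is at position 9 (since 2^9 = 512 ≤ 791 < 1024).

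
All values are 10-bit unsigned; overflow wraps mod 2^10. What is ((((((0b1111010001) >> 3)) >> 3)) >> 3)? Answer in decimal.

0b1111010001 = 1111010001
→ >> 3 → 0001111010 = 122
→ >> 3 → 0000001111 = 15
→ >> 3 → 0000000001 = 1

1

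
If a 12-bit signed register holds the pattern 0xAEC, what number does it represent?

-1300

pattern = 101011101100 (MSB is 1 ⇒ negative)
Invert: 010100010011, add 1 → 010100010100 = 1300, so the value is -1300.
(Equivalently: 2796 - 2^12 = 2796 - 4096 = -1300.)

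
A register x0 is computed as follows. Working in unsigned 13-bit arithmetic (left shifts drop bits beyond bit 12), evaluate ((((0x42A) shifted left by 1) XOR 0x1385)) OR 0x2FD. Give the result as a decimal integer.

0x42A = 0010000101010
→ shifted left by 1 (mod 2^13) → 0100001010100 = 2132
0x1385 = 1001110000101
→ XOR → 1101111010001 = 7121
0x2FD = 0001011111101
→ OR → 1101111111101 = 7165

7165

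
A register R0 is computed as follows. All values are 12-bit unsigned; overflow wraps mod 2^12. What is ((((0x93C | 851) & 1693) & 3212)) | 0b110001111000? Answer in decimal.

3196

0x93C = 100100111100
851 = 001101010011
→ | → 101101111111 = 2943
1693 = 011010011101
→ & → 001000011101 = 541
3212 = 110010001100
→ & → 000000001100 = 12
0b110001111000 = 110001111000
→ | → 110001111100 = 3196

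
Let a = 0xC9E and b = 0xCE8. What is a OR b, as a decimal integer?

0xC9E = 110010011110
0xCE8 = 110011101000
 OR → 110011111110 = 3326

3326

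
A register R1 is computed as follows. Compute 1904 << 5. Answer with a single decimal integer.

60928

1904 = 0000011101110000
shift left by 5 → 1110111000000000 = 60928
(equivalently, 1904 × 2^5 = 1904 × 32)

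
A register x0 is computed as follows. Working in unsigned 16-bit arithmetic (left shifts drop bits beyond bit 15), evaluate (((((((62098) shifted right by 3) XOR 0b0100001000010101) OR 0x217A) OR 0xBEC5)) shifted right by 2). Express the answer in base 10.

16383

62098 = 1111001010010010
→ shifted right by 3 → 0001111001010010 = 7762
0b0100001000010101 = 0100001000010101
→ XOR → 0101110001000111 = 23623
0x217A = 0010000101111010
→ OR → 0111110101111111 = 32127
0xBEC5 = 1011111011000101
→ OR → 1111111111111111 = 65535
→ shifted right by 2 → 0011111111111111 = 16383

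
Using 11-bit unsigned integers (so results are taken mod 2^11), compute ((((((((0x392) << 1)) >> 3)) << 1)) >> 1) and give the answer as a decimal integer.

228

0x392 = 01110010010
→ << 1 (mod 2^11) → 11100100100 = 1828
→ >> 3 → 00011100100 = 228
→ << 1 (mod 2^11) → 00111001000 = 456
→ >> 1 → 00011100100 = 228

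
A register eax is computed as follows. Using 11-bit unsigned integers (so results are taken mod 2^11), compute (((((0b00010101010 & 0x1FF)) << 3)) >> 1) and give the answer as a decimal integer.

680

0b00010101010 = 00010101010
0x1FF = 00111111111
→ & → 00010101010 = 170
→ << 3 (mod 2^11) → 10101010000 = 1360
→ >> 1 → 01010101000 = 680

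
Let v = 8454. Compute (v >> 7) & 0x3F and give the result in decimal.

v = 10000100000110
Shift right by 7: 1000010
Mask low 6 bits: 000010 = 2

2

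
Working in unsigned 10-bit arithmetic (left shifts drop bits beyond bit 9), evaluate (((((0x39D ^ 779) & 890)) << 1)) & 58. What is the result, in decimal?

0x39D = 1110011101
779 = 1100001011
→ ^ → 0010010110 = 150
890 = 1101111010
→ & → 0000010010 = 18
→ << 1 (mod 2^10) → 0000100100 = 36
58 = 0000111010
→ & → 0000100000 = 32

32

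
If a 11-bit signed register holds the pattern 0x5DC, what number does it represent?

pattern = 10111011100 (MSB is 1 ⇒ negative)
Invert: 01000100011, add 1 → 01000100100 = 548, so the value is -548.
(Equivalently: 1500 - 2^11 = 1500 - 2048 = -548.)

-548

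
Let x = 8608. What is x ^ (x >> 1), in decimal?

12656

x = 10000110100000 = 8608
x>>1 = 01000011010000
XOR  = 11000101110000 = 12656
(x ^ (x >> 1) gives the standard binary-reflected Gray code of x.)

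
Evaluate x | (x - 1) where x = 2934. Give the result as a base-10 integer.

2935

x = 101101110110 = 2934
x - 1 = 101101110101
OR    = 101101110111 = 2935
(x | (x - 1) sets all bits below the lowest set bit.)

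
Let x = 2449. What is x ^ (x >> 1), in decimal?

3417

x = 100110010001 = 2449
x>>1 = 010011001000
XOR  = 110101011001 = 3417
(x ^ (x >> 1) gives the standard binary-reflected Gray code of x.)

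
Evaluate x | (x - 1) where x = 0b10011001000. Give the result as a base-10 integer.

x = 10011001000 = 1224
x - 1 = 10011000111
OR    = 10011001111 = 1231
(x | (x - 1) sets all bits below the lowest set bit.)

1231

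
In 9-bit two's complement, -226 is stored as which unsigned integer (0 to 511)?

286

226 in 9 bits: 011100010
Invert: 100011101
Add 1:  100011110 = 286
(Check: 2^9 - 226 = 512 - 226 = 286.)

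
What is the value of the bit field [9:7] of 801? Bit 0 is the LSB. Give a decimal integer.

v = 1100100001
Shift right by 7: 110
Mask low 3 bits: 110 = 6

6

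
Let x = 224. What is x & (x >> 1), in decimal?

96

x = 11100000 = 224
x>>1 = 01110000
AND  = 01100000 = 96
(x & (x >> 1) has a 1 wherever x has two consecutive 1 bits.)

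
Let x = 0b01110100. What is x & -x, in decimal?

x = 1110100 = 116
-x (two's complement) = …0001100
AND   = 0000100 = 4
(x & -x isolates the lowest set bit of x.)

4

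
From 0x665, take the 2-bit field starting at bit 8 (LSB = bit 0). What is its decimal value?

v = 11001100101
Shift right by 8: 110
Mask low 2 bits: 10 = 2

2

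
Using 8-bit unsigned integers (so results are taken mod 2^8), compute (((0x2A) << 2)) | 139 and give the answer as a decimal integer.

171

0x2A = 00101010
→ << 2 (mod 2^8) → 10101000 = 168
139 = 10001011
→ | → 10101011 = 171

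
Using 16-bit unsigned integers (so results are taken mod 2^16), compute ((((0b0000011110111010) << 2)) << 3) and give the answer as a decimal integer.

63296

0b0000011110111010 = 0000011110111010
→ << 2 (mod 2^16) → 0001111011101000 = 7912
→ << 3 (mod 2^16) → 1111011101000000 = 63296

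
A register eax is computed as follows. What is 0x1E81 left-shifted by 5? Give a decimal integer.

0x1E81 = 000001111010000001
shift left by 5 → 111101000000100000 = 249888
(equivalently, 7809 × 2^5 = 7809 × 32)

249888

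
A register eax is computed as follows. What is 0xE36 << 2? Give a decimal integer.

0xE36 = 00111000110110
shift left by 2 → 11100011011000 = 14552
(equivalently, 3638 × 2^2 = 3638 × 4)

14552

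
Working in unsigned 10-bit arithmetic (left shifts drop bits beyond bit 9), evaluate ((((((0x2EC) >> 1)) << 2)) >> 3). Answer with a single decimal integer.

0x2EC = 1011101100
→ >> 1 → 0101110110 = 374
→ << 2 (mod 2^10) → 0111011000 = 472
→ >> 3 → 0000111011 = 59

59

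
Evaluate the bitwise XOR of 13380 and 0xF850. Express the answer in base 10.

13380 = 0011010001000100
0xF850 = 1111100001010000
XOR → 1100110000010100 = 52244

52244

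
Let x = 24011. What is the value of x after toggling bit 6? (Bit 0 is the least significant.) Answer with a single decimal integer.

x = 101110111001011
bit 6 is currently 1; toggle it via x ^ (1 << 6) = x ^ 64
→ 101110110001011 = 23947

23947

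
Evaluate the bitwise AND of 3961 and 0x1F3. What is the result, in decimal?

369

3961 = 111101111001
0x1F3 = 000111110011
AND → 000101110001 = 369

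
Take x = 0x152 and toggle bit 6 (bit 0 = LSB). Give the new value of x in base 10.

274

x = 0101010010
bit 6 is currently 1; toggle it via x ^ (1 << 6) = x ^ 64
→ 0100010010 = 274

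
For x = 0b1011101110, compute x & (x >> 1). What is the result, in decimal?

102

x = 1011101110 = 750
x>>1 = 0101110111
AND  = 0001100110 = 102
(x & (x >> 1) has a 1 wherever x has two consecutive 1 bits.)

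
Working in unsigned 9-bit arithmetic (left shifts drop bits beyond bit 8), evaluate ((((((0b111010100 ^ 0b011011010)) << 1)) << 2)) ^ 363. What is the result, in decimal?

283

0b111010100 = 111010100
0b011011010 = 011011010
→ ^ → 100001110 = 270
→ << 1 (mod 2^9) → 000011100 = 28
→ << 2 (mod 2^9) → 001110000 = 112
363 = 101101011
→ ^ → 100011011 = 283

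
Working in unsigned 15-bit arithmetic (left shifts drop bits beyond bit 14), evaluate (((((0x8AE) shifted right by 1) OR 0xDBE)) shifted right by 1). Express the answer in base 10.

0x8AE = 000100010101110
→ shifted right by 1 → 000010001010111 = 1111
0xDBE = 000110110111110
→ OR → 000110111111111 = 3583
→ shifted right by 1 → 000011011111111 = 1791

1791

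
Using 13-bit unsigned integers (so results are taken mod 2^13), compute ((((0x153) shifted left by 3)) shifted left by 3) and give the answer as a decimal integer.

0x153 = 0000101010011
→ shifted left by 3 (mod 2^13) → 0101010011000 = 2712
→ shifted left by 3 (mod 2^13) → 1010011000000 = 5312

5312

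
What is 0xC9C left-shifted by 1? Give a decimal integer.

0xC9C = 0110010011100
shift left by 1 → 1100100111000 = 6456
(equivalently, 3228 × 2^1 = 3228 × 2)

6456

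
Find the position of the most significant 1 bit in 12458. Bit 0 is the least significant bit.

13

12458 = 11000010101010
The topmost 1 is at position 13 (since 2^13 = 8192 ≤ 12458 < 16384).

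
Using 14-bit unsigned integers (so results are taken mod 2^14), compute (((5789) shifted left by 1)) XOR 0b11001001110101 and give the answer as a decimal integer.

5789 = 01011010011101
→ shifted left by 1 (mod 2^14) → 10110100111010 = 11578
0b11001001110101 = 11001001110101
→ XOR → 01111101001111 = 8015

8015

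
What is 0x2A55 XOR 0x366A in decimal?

0x2A55 = 10101001010101
0x366A = 11011001101010
XOR → 01110000111111 = 7231

7231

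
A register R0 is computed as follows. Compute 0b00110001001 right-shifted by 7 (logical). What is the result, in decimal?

x = 110001001
shift right by 7 → 000000011 = 3
(equivalently, floor(393 / 128))

3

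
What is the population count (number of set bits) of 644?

644 = 1010000100
Count the 1s: 1 + 1 + 1 = 3

3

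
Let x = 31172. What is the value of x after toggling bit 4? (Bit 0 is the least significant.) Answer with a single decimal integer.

31188

x = 111100111000100
bit 4 is currently 0; toggle it via x ^ (1 << 4) = x ^ 16
→ 111100111010100 = 31188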